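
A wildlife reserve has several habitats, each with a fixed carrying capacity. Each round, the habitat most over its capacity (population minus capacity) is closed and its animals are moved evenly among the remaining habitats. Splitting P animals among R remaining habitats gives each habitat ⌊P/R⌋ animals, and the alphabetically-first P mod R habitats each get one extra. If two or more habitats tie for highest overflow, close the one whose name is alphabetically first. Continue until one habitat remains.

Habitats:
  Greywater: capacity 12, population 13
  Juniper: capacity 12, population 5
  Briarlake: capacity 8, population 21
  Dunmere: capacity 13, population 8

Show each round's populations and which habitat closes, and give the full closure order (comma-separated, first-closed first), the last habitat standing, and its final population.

Closure order: Briarlake, Greywater, Dunmere
Last habitat: Juniper with 47 animals

Round 1: Briarlake=21 Dunmere=8 Greywater=13 Juniper=5 → close Briarlake (overflow 13)
  21÷3 = 7 each, +1 to first 0
Round 2: Dunmere=15 Greywater=20 Juniper=12 → close Greywater (overflow 8)
  20÷2 = 10 each, +1 to first 0
Round 3: Dunmere=25 Juniper=22 → close Dunmere (overflow 12)
  25÷1 = 25 each, +1 to first 0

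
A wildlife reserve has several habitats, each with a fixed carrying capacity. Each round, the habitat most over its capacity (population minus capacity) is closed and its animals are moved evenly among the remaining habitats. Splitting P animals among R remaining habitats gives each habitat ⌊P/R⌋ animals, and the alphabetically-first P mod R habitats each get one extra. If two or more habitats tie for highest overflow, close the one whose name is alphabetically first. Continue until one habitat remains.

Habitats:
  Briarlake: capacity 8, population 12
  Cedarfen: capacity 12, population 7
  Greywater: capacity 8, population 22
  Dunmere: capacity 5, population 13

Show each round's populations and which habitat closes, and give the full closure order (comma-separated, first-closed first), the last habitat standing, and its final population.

Round 1: Briarlake=12 Cedarfen=7 Dunmere=13 Greywater=22 → close Greywater (overflow 14)
  22÷3 = 7 each, +1 to first 1
Round 2: Briarlake=20 Cedarfen=14 Dunmere=20 → close Dunmere (overflow 15)
  20÷2 = 10 each, +1 to first 0
Round 3: Briarlake=30 Cedarfen=24 → close Briarlake (overflow 22)
  30÷1 = 30 each, +1 to first 0

Closure order: Greywater, Dunmere, Briarlake
Last habitat: Cedarfen with 54 animals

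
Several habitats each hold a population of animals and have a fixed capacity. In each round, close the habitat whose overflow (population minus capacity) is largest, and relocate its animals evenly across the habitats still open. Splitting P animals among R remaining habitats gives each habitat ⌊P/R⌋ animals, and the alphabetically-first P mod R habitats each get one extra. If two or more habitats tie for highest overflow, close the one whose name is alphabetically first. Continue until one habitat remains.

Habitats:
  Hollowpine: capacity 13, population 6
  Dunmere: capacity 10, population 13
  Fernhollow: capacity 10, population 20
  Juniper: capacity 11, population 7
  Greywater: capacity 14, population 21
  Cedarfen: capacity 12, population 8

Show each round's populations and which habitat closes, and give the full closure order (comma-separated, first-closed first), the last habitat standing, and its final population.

Round 1: Cedarfen=8 Dunmere=13 Fernhollow=20 Greywater=21 Hollowpine=6 Juniper=7 → close Fernhollow (overflow 10)
  20÷5 = 4 each, +1 to first 0
Round 2: Cedarfen=12 Dunmere=17 Greywater=25 Hollowpine=10 Juniper=11 → close Greywater (overflow 11)
  25÷4 = 6 each, +1 to first 1
Round 3: Cedarfen=19 Dunmere=23 Hollowpine=16 Juniper=17 → close Dunmere (overflow 13)
  23÷3 = 7 each, +1 to first 2
Round 4: Cedarfen=27 Hollowpine=24 Juniper=24 → close Cedarfen (overflow 15)
  27÷2 = 13 each, +1 to first 1
Round 5: Hollowpine=38 Juniper=37 → close Juniper (overflow 26)
  37÷1 = 37 each, +1 to first 0

Closure order: Fernhollow, Greywater, Dunmere, Cedarfen, Juniper
Last habitat: Hollowpine with 75 animals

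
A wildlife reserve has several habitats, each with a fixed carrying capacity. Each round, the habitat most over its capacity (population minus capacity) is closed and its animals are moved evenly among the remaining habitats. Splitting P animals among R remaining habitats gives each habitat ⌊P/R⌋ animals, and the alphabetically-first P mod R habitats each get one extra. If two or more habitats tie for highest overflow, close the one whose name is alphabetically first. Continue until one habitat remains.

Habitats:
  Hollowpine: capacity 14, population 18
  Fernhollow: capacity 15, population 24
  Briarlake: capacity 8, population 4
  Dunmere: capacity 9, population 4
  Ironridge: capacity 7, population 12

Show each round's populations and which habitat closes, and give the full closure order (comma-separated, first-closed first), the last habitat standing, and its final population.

Closure order: Fernhollow, Ironridge, Hollowpine, Briarlake
Last habitat: Dunmere with 62 animals

Round 1: Briarlake=4 Dunmere=4 Fernhollow=24 Hollowpine=18 Ironridge=12 → close Fernhollow (overflow 9)
  24÷4 = 6 each, +1 to first 0
Round 2: Briarlake=10 Dunmere=10 Hollowpine=24 Ironridge=18 → close Ironridge (overflow 11)
  18÷3 = 6 each, +1 to first 0
Round 3: Briarlake=16 Dunmere=16 Hollowpine=30 → close Hollowpine (overflow 16)
  30÷2 = 15 each, +1 to first 0
Round 4: Briarlake=31 Dunmere=31 → close Briarlake (overflow 23)
  31÷1 = 31 each, +1 to first 0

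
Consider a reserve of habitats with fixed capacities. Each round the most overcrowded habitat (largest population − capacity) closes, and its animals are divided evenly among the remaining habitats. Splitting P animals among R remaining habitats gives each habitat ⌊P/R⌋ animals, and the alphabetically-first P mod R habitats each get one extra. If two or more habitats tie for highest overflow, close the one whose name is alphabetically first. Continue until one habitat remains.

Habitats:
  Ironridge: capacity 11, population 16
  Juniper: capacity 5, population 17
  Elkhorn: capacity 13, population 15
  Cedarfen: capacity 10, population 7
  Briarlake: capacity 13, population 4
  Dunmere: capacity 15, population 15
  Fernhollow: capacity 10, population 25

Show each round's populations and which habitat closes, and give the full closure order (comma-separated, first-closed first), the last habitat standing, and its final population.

Closure order: Fernhollow, Juniper, Ironridge, Elkhorn, Dunmere, Cedarfen
Last habitat: Briarlake with 99 animals

Round 1: Briarlake=4 Cedarfen=7 Dunmere=15 Elkhorn=15 Fernhollow=25 Ironridge=16 Juniper=17 → close Fernhollow (overflow 15)
  25÷6 = 4 each, +1 to first 1
Round 2: Briarlake=9 Cedarfen=11 Dunmere=19 Elkhorn=19 Ironridge=20 Juniper=21 → close Juniper (overflow 16)
  21÷5 = 4 each, +1 to first 1
Round 3: Briarlake=14 Cedarfen=15 Dunmere=23 Elkhorn=23 Ironridge=24 → close Ironridge (overflow 13)
  24÷4 = 6 each, +1 to first 0
Round 4: Briarlake=20 Cedarfen=21 Dunmere=29 Elkhorn=29 → close Elkhorn (overflow 16)
  29÷3 = 9 each, +1 to first 2
Round 5: Briarlake=30 Cedarfen=31 Dunmere=38 → close Dunmere (overflow 23)
  38÷2 = 19 each, +1 to first 0
Round 6: Briarlake=49 Cedarfen=50 → close Cedarfen (overflow 40)
  50÷1 = 50 each, +1 to first 0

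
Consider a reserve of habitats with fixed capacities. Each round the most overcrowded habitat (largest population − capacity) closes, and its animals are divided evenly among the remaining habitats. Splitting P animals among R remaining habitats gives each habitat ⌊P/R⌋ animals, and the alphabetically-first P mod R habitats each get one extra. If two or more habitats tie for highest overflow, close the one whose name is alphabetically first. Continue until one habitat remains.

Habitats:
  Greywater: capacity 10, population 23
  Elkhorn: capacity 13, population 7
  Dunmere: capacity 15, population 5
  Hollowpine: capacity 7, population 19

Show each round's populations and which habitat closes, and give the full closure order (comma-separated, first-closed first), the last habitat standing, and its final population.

Closure order: Greywater, Hollowpine, Elkhorn
Last habitat: Dunmere with 54 animals

Round 1: Dunmere=5 Elkhorn=7 Greywater=23 Hollowpine=19 → close Greywater (overflow 13)
  23÷3 = 7 each, +1 to first 2
Round 2: Dunmere=13 Elkhorn=15 Hollowpine=26 → close Hollowpine (overflow 19)
  26÷2 = 13 each, +1 to first 0
Round 3: Dunmere=26 Elkhorn=28 → close Elkhorn (overflow 15)
  28÷1 = 28 each, +1 to first 0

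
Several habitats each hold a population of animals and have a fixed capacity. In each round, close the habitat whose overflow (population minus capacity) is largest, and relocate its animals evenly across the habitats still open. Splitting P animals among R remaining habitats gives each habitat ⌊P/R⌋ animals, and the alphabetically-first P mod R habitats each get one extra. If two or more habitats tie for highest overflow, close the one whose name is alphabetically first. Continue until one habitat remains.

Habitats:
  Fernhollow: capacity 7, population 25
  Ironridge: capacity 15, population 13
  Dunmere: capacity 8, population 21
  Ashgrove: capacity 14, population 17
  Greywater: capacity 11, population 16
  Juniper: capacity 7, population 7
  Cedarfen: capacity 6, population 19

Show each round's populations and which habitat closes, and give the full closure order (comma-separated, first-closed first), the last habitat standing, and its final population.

Round 1: Ashgrove=17 Cedarfen=19 Dunmere=21 Fernhollow=25 Greywater=16 Ironridge=13 Juniper=7 → close Fernhollow (overflow 18)
  25÷6 = 4 each, +1 to first 1
Round 2: Ashgrove=22 Cedarfen=23 Dunmere=25 Greywater=20 Ironridge=17 Juniper=11 → close Cedarfen (overflow 17)
  23÷5 = 4 each, +1 to first 3
Round 3: Ashgrove=27 Dunmere=30 Greywater=25 Ironridge=21 Juniper=15 → close Dunmere (overflow 22)
  30÷4 = 7 each, +1 to first 2
Round 4: Ashgrove=35 Greywater=33 Ironridge=28 Juniper=22 → close Greywater (overflow 22)
  33÷3 = 11 each, +1 to first 0
Round 5: Ashgrove=46 Ironridge=39 Juniper=33 → close Ashgrove (overflow 32)
  46÷2 = 23 each, +1 to first 0
Round 6: Ironridge=62 Juniper=56 → close Juniper (overflow 49)
  56÷1 = 56 each, +1 to first 0

Closure order: Fernhollow, Cedarfen, Dunmere, Greywater, Ashgrove, Juniper
Last habitat: Ironridge with 118 animals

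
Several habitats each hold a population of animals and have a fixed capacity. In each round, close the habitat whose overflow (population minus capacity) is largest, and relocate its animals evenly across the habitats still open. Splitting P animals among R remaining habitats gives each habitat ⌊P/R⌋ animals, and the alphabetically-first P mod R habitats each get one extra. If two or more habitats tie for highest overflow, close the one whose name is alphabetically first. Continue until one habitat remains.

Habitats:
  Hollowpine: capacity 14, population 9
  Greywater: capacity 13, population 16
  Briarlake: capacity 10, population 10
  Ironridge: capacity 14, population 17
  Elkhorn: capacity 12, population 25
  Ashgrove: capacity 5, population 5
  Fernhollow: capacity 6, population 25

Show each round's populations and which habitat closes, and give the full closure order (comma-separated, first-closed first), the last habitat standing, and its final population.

Round 1: Ashgrove=5 Briarlake=10 Elkhorn=25 Fernhollow=25 Greywater=16 Hollowpine=9 Ironridge=17 → close Fernhollow (overflow 19)
  25÷6 = 4 each, +1 to first 1
Round 2: Ashgrove=10 Briarlake=14 Elkhorn=29 Greywater=20 Hollowpine=13 Ironridge=21 → close Elkhorn (overflow 17)
  29÷5 = 5 each, +1 to first 4
Round 3: Ashgrove=16 Briarlake=20 Greywater=26 Hollowpine=19 Ironridge=26 → close Greywater (overflow 13)
  26÷4 = 6 each, +1 to first 2
Round 4: Ashgrove=23 Briarlake=27 Hollowpine=25 Ironridge=32 → close Ashgrove (overflow 18)
  23÷3 = 7 each, +1 to first 2
Round 5: Briarlake=35 Hollowpine=33 Ironridge=39 → close Briarlake (overflow 25)
  35÷2 = 17 each, +1 to first 1
Round 6: Hollowpine=51 Ironridge=56 → close Ironridge (overflow 42)
  56÷1 = 56 each, +1 to first 0

Closure order: Fernhollow, Elkhorn, Greywater, Ashgrove, Briarlake, Ironridge
Last habitat: Hollowpine with 107 animals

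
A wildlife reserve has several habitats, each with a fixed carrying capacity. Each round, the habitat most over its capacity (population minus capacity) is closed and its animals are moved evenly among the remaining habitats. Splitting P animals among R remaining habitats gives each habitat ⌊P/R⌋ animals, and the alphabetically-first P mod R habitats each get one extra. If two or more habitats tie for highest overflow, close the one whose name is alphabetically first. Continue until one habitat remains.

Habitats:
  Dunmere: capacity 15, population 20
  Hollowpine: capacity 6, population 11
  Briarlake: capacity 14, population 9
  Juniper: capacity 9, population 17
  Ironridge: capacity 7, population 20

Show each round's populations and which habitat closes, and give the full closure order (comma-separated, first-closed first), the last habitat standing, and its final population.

Round 1: Briarlake=9 Dunmere=20 Hollowpine=11 Ironridge=20 Juniper=17 → close Ironridge (overflow 13)
  20÷4 = 5 each, +1 to first 0
Round 2: Briarlake=14 Dunmere=25 Hollowpine=16 Juniper=22 → close Juniper (overflow 13)
  22÷3 = 7 each, +1 to first 1
Round 3: Briarlake=22 Dunmere=32 Hollowpine=23 → close Dunmere (overflow 17)
  32÷2 = 16 each, +1 to first 0
Round 4: Briarlake=38 Hollowpine=39 → close Hollowpine (overflow 33)
  39÷1 = 39 each, +1 to first 0

Closure order: Ironridge, Juniper, Dunmere, Hollowpine
Last habitat: Briarlake with 77 animals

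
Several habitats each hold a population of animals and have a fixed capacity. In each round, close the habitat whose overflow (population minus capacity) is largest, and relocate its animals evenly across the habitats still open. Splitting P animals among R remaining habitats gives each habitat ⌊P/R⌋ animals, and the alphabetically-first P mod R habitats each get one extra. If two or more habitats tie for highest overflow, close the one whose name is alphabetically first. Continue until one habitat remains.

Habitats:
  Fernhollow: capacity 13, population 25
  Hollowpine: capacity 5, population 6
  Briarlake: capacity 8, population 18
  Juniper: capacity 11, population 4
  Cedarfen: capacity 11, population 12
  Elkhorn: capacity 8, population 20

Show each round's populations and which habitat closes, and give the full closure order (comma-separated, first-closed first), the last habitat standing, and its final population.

Closure order: Elkhorn, Fernhollow, Briarlake, Cedarfen, Hollowpine
Last habitat: Juniper with 85 animals

Round 1: Briarlake=18 Cedarfen=12 Elkhorn=20 Fernhollow=25 Hollowpine=6 Juniper=4 → close Elkhorn (overflow 12)
  20÷5 = 4 each, +1 to first 0
Round 2: Briarlake=22 Cedarfen=16 Fernhollow=29 Hollowpine=10 Juniper=8 → close Fernhollow (overflow 16)
  29÷4 = 7 each, +1 to first 1
Round 3: Briarlake=30 Cedarfen=23 Hollowpine=17 Juniper=15 → close Briarlake (overflow 22)
  30÷3 = 10 each, +1 to first 0
Round 4: Cedarfen=33 Hollowpine=27 Juniper=25 → close Cedarfen (overflow 22)
  33÷2 = 16 each, +1 to first 1
Round 5: Hollowpine=44 Juniper=41 → close Hollowpine (overflow 39)
  44÷1 = 44 each, +1 to first 0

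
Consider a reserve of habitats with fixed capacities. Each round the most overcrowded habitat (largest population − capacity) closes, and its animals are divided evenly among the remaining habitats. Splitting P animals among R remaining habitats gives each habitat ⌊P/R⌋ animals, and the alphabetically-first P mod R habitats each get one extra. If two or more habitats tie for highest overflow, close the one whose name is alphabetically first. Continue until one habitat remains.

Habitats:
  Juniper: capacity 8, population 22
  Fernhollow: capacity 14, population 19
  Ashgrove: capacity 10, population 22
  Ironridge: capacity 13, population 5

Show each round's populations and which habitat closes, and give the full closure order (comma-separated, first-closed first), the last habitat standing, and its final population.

Closure order: Juniper, Ashgrove, Fernhollow
Last habitat: Ironridge with 68 animals

Round 1: Ashgrove=22 Fernhollow=19 Ironridge=5 Juniper=22 → close Juniper (overflow 14)
  22÷3 = 7 each, +1 to first 1
Round 2: Ashgrove=30 Fernhollow=26 Ironridge=12 → close Ashgrove (overflow 20)
  30÷2 = 15 each, +1 to first 0
Round 3: Fernhollow=41 Ironridge=27 → close Fernhollow (overflow 27)
  41÷1 = 41 each, +1 to first 0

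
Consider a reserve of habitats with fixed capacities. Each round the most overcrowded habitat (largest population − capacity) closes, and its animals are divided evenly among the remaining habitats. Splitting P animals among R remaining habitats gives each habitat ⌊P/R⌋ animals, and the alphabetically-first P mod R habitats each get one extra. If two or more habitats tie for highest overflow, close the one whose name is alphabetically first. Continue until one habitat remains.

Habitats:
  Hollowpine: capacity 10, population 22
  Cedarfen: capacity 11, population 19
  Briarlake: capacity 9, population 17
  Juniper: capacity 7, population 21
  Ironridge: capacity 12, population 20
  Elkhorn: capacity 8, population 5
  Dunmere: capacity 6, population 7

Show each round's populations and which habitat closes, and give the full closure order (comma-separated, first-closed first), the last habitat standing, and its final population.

Closure order: Juniper, Hollowpine, Briarlake, Cedarfen, Ironridge, Dunmere
Last habitat: Elkhorn with 111 animals

Round 1: Briarlake=17 Cedarfen=19 Dunmere=7 Elkhorn=5 Hollowpine=22 Ironridge=20 Juniper=21 → close Juniper (overflow 14)
  21÷6 = 3 each, +1 to first 3
Round 2: Briarlake=21 Cedarfen=23 Dunmere=11 Elkhorn=8 Hollowpine=25 Ironridge=23 → close Hollowpine (overflow 15)
  25÷5 = 5 each, +1 to first 0
Round 3: Briarlake=26 Cedarfen=28 Dunmere=16 Elkhorn=13 Ironridge=28 → close Briarlake (overflow 17)
  26÷4 = 6 each, +1 to first 2
Round 4: Cedarfen=35 Dunmere=23 Elkhorn=19 Ironridge=34 → close Cedarfen (overflow 24)
  35÷3 = 11 each, +1 to first 2
Round 5: Dunmere=35 Elkhorn=31 Ironridge=45 → close Ironridge (overflow 33)
  45÷2 = 22 each, +1 to first 1
Round 6: Dunmere=58 Elkhorn=53 → close Dunmere (overflow 52)
  58÷1 = 58 each, +1 to first 0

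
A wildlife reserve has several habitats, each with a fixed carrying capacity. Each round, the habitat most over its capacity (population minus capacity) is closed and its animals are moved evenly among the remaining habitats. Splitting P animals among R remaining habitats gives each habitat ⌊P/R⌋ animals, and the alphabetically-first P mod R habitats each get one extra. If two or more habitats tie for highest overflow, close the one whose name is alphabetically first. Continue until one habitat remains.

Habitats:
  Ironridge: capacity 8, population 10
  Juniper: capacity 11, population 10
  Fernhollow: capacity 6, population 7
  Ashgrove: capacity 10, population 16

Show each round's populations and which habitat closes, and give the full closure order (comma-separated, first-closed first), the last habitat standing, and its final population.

Closure order: Ashgrove, Fernhollow, Ironridge
Last habitat: Juniper with 43 animals

Round 1: Ashgrove=16 Fernhollow=7 Ironridge=10 Juniper=10 → close Ashgrove (overflow 6)
  16÷3 = 5 each, +1 to first 1
Round 2: Fernhollow=13 Ironridge=15 Juniper=15 → close Fernhollow (overflow 7)
  13÷2 = 6 each, +1 to first 1
Round 3: Ironridge=22 Juniper=21 → close Ironridge (overflow 14)
  22÷1 = 22 each, +1 to first 0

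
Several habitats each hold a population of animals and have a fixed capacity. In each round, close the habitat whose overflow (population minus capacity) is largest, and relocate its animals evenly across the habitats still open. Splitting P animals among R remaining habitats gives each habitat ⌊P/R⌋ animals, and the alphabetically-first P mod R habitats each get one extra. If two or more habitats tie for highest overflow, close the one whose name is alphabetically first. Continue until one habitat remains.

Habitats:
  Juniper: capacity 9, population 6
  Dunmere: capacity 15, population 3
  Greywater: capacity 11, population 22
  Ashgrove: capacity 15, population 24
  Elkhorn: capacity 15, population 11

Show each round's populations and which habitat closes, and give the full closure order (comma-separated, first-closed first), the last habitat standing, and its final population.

Closure order: Greywater, Ashgrove, Juniper, Elkhorn
Last habitat: Dunmere with 66 animals

Round 1: Ashgrove=24 Dunmere=3 Elkhorn=11 Greywater=22 Juniper=6 → close Greywater (overflow 11)
  22÷4 = 5 each, +1 to first 2
Round 2: Ashgrove=30 Dunmere=9 Elkhorn=16 Juniper=11 → close Ashgrove (overflow 15)
  30÷3 = 10 each, +1 to first 0
Round 3: Dunmere=19 Elkhorn=26 Juniper=21 → close Juniper (overflow 12)
  21÷2 = 10 each, +1 to first 1
Round 4: Dunmere=30 Elkhorn=36 → close Elkhorn (overflow 21)
  36÷1 = 36 each, +1 to first 0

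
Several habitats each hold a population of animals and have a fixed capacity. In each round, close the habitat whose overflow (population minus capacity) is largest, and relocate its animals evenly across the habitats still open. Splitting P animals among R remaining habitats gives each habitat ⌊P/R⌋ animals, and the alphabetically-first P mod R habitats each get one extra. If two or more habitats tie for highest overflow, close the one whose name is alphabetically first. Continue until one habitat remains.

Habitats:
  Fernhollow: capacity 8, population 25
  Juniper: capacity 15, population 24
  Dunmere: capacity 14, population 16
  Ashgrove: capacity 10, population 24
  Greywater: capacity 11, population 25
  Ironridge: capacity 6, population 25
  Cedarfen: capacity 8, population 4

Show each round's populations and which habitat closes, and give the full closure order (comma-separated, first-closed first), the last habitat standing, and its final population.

Closure order: Ironridge, Fernhollow, Ashgrove, Greywater, Juniper, Dunmere
Last habitat: Cedarfen with 143 animals

Round 1: Ashgrove=24 Cedarfen=4 Dunmere=16 Fernhollow=25 Greywater=25 Ironridge=25 Juniper=24 → close Ironridge (overflow 19)
  25÷6 = 4 each, +1 to first 1
Round 2: Ashgrove=29 Cedarfen=8 Dunmere=20 Fernhollow=29 Greywater=29 Juniper=28 → close Fernhollow (overflow 21)
  29÷5 = 5 each, +1 to first 4
Round 3: Ashgrove=35 Cedarfen=14 Dunmere=26 Greywater=35 Juniper=33 → close Ashgrove (overflow 25)
  35÷4 = 8 each, +1 to first 3
Round 4: Cedarfen=23 Dunmere=35 Greywater=44 Juniper=41 → close Greywater (overflow 33)
  44÷3 = 14 each, +1 to first 2
Round 5: Cedarfen=38 Dunmere=50 Juniper=55 → close Juniper (overflow 40)
  55÷2 = 27 each, +1 to first 1
Round 6: Cedarfen=66 Dunmere=77 → close Dunmere (overflow 63)
  77÷1 = 77 each, +1 to first 0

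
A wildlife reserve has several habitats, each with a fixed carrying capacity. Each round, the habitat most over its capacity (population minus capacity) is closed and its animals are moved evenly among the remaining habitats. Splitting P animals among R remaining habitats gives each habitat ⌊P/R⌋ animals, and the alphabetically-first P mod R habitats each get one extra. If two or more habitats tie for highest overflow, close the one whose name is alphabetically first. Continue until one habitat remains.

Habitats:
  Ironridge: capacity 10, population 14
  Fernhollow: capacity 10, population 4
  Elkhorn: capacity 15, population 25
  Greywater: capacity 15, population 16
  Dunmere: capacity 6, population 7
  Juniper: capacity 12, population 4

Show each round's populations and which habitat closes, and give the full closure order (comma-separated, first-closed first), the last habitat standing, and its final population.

Closure order: Elkhorn, Ironridge, Dunmere, Greywater, Fernhollow
Last habitat: Juniper with 70 animals

Round 1: Dunmere=7 Elkhorn=25 Fernhollow=4 Greywater=16 Ironridge=14 Juniper=4 → close Elkhorn (overflow 10)
  25÷5 = 5 each, +1 to first 0
Round 2: Dunmere=12 Fernhollow=9 Greywater=21 Ironridge=19 Juniper=9 → close Ironridge (overflow 9)
  19÷4 = 4 each, +1 to first 3
Round 3: Dunmere=17 Fernhollow=14 Greywater=26 Juniper=13 → close Dunmere (overflow 11)
  17÷3 = 5 each, +1 to first 2
Round 4: Fernhollow=20 Greywater=32 Juniper=18 → close Greywater (overflow 17)
  32÷2 = 16 each, +1 to first 0
Round 5: Fernhollow=36 Juniper=34 → close Fernhollow (overflow 26)
  36÷1 = 36 each, +1 to first 0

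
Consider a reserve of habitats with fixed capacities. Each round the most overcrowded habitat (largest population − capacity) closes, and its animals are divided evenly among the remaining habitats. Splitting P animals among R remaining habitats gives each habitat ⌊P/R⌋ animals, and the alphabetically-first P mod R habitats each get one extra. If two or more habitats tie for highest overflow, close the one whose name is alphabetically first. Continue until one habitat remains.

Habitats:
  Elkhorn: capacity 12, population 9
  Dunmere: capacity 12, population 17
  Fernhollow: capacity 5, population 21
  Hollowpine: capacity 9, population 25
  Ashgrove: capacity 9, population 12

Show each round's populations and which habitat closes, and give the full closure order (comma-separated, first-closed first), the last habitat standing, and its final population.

Round 1: Ashgrove=12 Dunmere=17 Elkhorn=9 Fernhollow=21 Hollowpine=25 → close Fernhollow (overflow 16)
  21÷4 = 5 each, +1 to first 1
Round 2: Ashgrove=18 Dunmere=22 Elkhorn=14 Hollowpine=30 → close Hollowpine (overflow 21)
  30÷3 = 10 each, +1 to first 0
Round 3: Ashgrove=28 Dunmere=32 Elkhorn=24 → close Dunmere (overflow 20)
  32÷2 = 16 each, +1 to first 0
Round 4: Ashgrove=44 Elkhorn=40 → close Ashgrove (overflow 35)
  44÷1 = 44 each, +1 to first 0

Closure order: Fernhollow, Hollowpine, Dunmere, Ashgrove
Last habitat: Elkhorn with 84 animals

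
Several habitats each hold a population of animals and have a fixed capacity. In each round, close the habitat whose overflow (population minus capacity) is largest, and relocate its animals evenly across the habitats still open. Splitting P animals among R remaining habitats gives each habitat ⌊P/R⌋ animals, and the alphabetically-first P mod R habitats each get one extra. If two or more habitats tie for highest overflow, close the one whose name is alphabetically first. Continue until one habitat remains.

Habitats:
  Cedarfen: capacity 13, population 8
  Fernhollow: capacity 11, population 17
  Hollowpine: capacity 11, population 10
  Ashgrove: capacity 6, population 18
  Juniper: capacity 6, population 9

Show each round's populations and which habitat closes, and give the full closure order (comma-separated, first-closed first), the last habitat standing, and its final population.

Round 1: Ashgrove=18 Cedarfen=8 Fernhollow=17 Hollowpine=10 Juniper=9 → close Ashgrove (overflow 12)
  18÷4 = 4 each, +1 to first 2
Round 2: Cedarfen=13 Fernhollow=22 Hollowpine=14 Juniper=13 → close Fernhollow (overflow 11)
  22÷3 = 7 each, +1 to first 1
Round 3: Cedarfen=21 Hollowpine=21 Juniper=20 → close Juniper (overflow 14)
  20÷2 = 10 each, +1 to first 0
Round 4: Cedarfen=31 Hollowpine=31 → close Hollowpine (overflow 20)
  31÷1 = 31 each, +1 to first 0

Closure order: Ashgrove, Fernhollow, Juniper, Hollowpine
Last habitat: Cedarfen with 62 animals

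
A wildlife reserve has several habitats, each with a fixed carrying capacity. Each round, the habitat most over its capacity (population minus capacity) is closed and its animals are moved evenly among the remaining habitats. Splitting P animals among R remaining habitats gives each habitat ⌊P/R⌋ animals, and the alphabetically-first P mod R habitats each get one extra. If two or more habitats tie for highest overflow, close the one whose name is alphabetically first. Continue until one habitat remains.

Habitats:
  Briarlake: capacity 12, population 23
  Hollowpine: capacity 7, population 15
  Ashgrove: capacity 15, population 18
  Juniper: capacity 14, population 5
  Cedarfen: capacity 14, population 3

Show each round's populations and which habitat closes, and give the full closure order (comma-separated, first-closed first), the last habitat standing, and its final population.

Round 1: Ashgrove=18 Briarlake=23 Cedarfen=3 Hollowpine=15 Juniper=5 → close Briarlake (overflow 11)
  23÷4 = 5 each, +1 to first 3
Round 2: Ashgrove=24 Cedarfen=9 Hollowpine=21 Juniper=10 → close Hollowpine (overflow 14)
  21÷3 = 7 each, +1 to first 0
Round 3: Ashgrove=31 Cedarfen=16 Juniper=17 → close Ashgrove (overflow 16)
  31÷2 = 15 each, +1 to first 1
Round 4: Cedarfen=32 Juniper=32 → close Cedarfen (overflow 18)
  32÷1 = 32 each, +1 to first 0

Closure order: Briarlake, Hollowpine, Ashgrove, Cedarfen
Last habitat: Juniper with 64 animals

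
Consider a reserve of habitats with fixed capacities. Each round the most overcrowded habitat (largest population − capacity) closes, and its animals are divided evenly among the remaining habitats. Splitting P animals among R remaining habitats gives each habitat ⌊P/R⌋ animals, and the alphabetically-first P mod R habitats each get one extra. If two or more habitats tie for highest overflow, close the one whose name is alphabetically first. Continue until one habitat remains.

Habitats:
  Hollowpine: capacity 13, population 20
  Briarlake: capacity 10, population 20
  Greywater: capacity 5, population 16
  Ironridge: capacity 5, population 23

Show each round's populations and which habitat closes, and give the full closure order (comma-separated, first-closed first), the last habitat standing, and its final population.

Closure order: Ironridge, Greywater, Briarlake
Last habitat: Hollowpine with 79 animals

Round 1: Briarlake=20 Greywater=16 Hollowpine=20 Ironridge=23 → close Ironridge (overflow 18)
  23÷3 = 7 each, +1 to first 2
Round 2: Briarlake=28 Greywater=24 Hollowpine=27 → close Greywater (overflow 19)
  24÷2 = 12 each, +1 to first 0
Round 3: Briarlake=40 Hollowpine=39 → close Briarlake (overflow 30)
  40÷1 = 40 each, +1 to first 0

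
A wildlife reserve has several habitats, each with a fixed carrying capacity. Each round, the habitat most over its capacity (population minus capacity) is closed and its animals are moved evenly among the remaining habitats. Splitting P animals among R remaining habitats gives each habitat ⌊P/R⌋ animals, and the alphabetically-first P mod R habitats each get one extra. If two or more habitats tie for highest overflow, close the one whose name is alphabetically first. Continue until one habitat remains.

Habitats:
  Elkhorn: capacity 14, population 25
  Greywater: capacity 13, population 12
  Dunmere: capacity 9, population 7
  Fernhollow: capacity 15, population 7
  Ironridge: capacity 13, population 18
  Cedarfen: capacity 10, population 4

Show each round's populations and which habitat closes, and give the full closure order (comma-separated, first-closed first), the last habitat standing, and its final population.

Closure order: Elkhorn, Ironridge, Dunmere, Greywater, Cedarfen
Last habitat: Fernhollow with 73 animals

Round 1: Cedarfen=4 Dunmere=7 Elkhorn=25 Fernhollow=7 Greywater=12 Ironridge=18 → close Elkhorn (overflow 11)
  25÷5 = 5 each, +1 to first 0
Round 2: Cedarfen=9 Dunmere=12 Fernhollow=12 Greywater=17 Ironridge=23 → close Ironridge (overflow 10)
  23÷4 = 5 each, +1 to first 3
Round 3: Cedarfen=15 Dunmere=18 Fernhollow=18 Greywater=22 → close Dunmere (overflow 9)
  18÷3 = 6 each, +1 to first 0
Round 4: Cedarfen=21 Fernhollow=24 Greywater=28 → close Greywater (overflow 15)
  28÷2 = 14 each, +1 to first 0
Round 5: Cedarfen=35 Fernhollow=38 → close Cedarfen (overflow 25)
  35÷1 = 35 each, +1 to first 0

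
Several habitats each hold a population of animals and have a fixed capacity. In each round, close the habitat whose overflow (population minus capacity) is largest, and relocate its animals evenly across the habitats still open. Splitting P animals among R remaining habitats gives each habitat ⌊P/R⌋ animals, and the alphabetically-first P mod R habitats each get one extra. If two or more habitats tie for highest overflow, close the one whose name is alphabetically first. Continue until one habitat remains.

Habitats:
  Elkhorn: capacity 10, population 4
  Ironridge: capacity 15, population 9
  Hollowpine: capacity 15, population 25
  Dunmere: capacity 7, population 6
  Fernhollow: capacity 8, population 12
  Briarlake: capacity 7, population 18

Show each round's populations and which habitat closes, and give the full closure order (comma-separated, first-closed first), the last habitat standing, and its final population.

Closure order: Briarlake, Hollowpine, Fernhollow, Dunmere, Elkhorn
Last habitat: Ironridge with 74 animals

Round 1: Briarlake=18 Dunmere=6 Elkhorn=4 Fernhollow=12 Hollowpine=25 Ironridge=9 → close Briarlake (overflow 11)
  18÷5 = 3 each, +1 to first 3
Round 2: Dunmere=10 Elkhorn=8 Fernhollow=16 Hollowpine=28 Ironridge=12 → close Hollowpine (overflow 13)
  28÷4 = 7 each, +1 to first 0
Round 3: Dunmere=17 Elkhorn=15 Fernhollow=23 Ironridge=19 → close Fernhollow (overflow 15)
  23÷3 = 7 each, +1 to first 2
Round 4: Dunmere=25 Elkhorn=23 Ironridge=26 → close Dunmere (overflow 18)
  25÷2 = 12 each, +1 to first 1
Round 5: Elkhorn=36 Ironridge=38 → close Elkhorn (overflow 26)
  36÷1 = 36 each, +1 to first 0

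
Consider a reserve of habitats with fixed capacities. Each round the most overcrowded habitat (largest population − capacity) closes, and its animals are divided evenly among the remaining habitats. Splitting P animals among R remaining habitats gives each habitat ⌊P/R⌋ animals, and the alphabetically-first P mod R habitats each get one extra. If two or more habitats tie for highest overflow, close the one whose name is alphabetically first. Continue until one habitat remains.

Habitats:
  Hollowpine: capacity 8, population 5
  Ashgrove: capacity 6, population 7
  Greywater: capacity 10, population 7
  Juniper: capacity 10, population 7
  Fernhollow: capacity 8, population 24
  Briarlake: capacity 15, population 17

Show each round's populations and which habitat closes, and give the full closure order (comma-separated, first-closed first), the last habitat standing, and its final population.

Round 1: Ashgrove=7 Briarlake=17 Fernhollow=24 Greywater=7 Hollowpine=5 Juniper=7 → close Fernhollow (overflow 16)
  24÷5 = 4 each, +1 to first 4
Round 2: Ashgrove=12 Briarlake=22 Greywater=12 Hollowpine=10 Juniper=11 → close Briarlake (overflow 7)
  22÷4 = 5 each, +1 to first 2
Round 3: Ashgrove=18 Greywater=18 Hollowpine=15 Juniper=16 → close Ashgrove (overflow 12)
  18÷3 = 6 each, +1 to first 0
Round 4: Greywater=24 Hollowpine=21 Juniper=22 → close Greywater (overflow 14)
  24÷2 = 12 each, +1 to first 0
Round 5: Hollowpine=33 Juniper=34 → close Hollowpine (overflow 25)
  33÷1 = 33 each, +1 to first 0

Closure order: Fernhollow, Briarlake, Ashgrove, Greywater, Hollowpine
Last habitat: Juniper with 67 animals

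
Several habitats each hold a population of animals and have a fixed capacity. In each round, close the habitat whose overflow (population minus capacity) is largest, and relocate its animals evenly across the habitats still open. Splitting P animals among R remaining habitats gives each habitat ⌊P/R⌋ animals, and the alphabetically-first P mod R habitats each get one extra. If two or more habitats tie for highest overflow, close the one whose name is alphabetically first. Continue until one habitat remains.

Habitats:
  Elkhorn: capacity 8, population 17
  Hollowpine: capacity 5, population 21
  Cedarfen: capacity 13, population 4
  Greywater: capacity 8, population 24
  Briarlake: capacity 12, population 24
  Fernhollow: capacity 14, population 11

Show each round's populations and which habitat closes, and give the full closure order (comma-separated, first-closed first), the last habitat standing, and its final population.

Closure order: Greywater, Hollowpine, Briarlake, Elkhorn, Fernhollow
Last habitat: Cedarfen with 101 animals

Round 1: Briarlake=24 Cedarfen=4 Elkhorn=17 Fernhollow=11 Greywater=24 Hollowpine=21 → close Greywater (overflow 16)
  24÷5 = 4 each, +1 to first 4
Round 2: Briarlake=29 Cedarfen=9 Elkhorn=22 Fernhollow=16 Hollowpine=25 → close Hollowpine (overflow 20)
  25÷4 = 6 each, +1 to first 1
Round 3: Briarlake=36 Cedarfen=15 Elkhorn=28 Fernhollow=22 → close Briarlake (overflow 24)
  36÷3 = 12 each, +1 to first 0
Round 4: Cedarfen=27 Elkhorn=40 Fernhollow=34 → close Elkhorn (overflow 32)
  40÷2 = 20 each, +1 to first 0
Round 5: Cedarfen=47 Fernhollow=54 → close Fernhollow (overflow 40)
  54÷1 = 54 each, +1 to first 0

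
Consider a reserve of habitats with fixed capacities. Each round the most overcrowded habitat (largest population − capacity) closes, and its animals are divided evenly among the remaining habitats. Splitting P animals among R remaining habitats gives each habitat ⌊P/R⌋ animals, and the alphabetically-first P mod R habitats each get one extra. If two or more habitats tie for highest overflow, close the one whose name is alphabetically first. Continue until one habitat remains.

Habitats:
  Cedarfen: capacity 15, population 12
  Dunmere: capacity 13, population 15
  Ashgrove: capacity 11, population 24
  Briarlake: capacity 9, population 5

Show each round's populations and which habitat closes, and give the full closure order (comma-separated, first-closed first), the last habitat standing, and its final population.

Closure order: Ashgrove, Dunmere, Briarlake
Last habitat: Cedarfen with 56 animals

Round 1: Ashgrove=24 Briarlake=5 Cedarfen=12 Dunmere=15 → close Ashgrove (overflow 13)
  24÷3 = 8 each, +1 to first 0
Round 2: Briarlake=13 Cedarfen=20 Dunmere=23 → close Dunmere (overflow 10)
  23÷2 = 11 each, +1 to first 1
Round 3: Briarlake=25 Cedarfen=31 → close Briarlake (overflow 16)
  25÷1 = 25 each, +1 to first 0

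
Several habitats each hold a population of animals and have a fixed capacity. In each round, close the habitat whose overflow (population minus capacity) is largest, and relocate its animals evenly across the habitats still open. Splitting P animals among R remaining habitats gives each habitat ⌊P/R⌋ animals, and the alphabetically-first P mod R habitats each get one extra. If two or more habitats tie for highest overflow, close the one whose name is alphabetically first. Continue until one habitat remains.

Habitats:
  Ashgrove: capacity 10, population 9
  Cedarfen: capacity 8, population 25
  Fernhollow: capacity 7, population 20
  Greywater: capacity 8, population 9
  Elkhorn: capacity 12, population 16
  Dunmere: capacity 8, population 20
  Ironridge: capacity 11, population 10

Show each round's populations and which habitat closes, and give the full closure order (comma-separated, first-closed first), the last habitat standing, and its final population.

Round 1: Ashgrove=9 Cedarfen=25 Dunmere=20 Elkhorn=16 Fernhollow=20 Greywater=9 Ironridge=10 → close Cedarfen (overflow 17)
  25÷6 = 4 each, +1 to first 1
Round 2: Ashgrove=14 Dunmere=24 Elkhorn=20 Fernhollow=24 Greywater=13 Ironridge=14 → close Fernhollow (overflow 17)
  24÷5 = 4 each, +1 to first 4
Round 3: Ashgrove=19 Dunmere=29 Elkhorn=25 Greywater=18 Ironridge=18 → close Dunmere (overflow 21)
  29÷4 = 7 each, +1 to first 1
Round 4: Ashgrove=27 Elkhorn=32 Greywater=25 Ironridge=25 → close Elkhorn (overflow 20)
  32÷3 = 10 each, +1 to first 2
Round 5: Ashgrove=38 Greywater=36 Ironridge=35 → close Ashgrove (overflow 28)
  38÷2 = 19 each, +1 to first 0
Round 6: Greywater=55 Ironridge=54 → close Greywater (overflow 47)
  55÷1 = 55 each, +1 to first 0

Closure order: Cedarfen, Fernhollow, Dunmere, Elkhorn, Ashgrove, Greywater
Last habitat: Ironridge with 109 animals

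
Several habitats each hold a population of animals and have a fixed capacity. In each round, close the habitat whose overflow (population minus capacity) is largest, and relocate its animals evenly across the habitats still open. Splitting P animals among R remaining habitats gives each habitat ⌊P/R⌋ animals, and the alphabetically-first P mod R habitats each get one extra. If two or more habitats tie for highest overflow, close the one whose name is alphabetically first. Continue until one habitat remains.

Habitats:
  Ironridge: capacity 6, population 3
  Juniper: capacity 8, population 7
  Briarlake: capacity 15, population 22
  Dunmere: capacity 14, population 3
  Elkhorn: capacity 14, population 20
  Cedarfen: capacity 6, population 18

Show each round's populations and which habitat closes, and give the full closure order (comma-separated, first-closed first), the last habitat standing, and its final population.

Round 1: Briarlake=22 Cedarfen=18 Dunmere=3 Elkhorn=20 Ironridge=3 Juniper=7 → close Cedarfen (overflow 12)
  18÷5 = 3 each, +1 to first 3
Round 2: Briarlake=26 Dunmere=7 Elkhorn=24 Ironridge=6 Juniper=10 → close Briarlake (overflow 11)
  26÷4 = 6 each, +1 to first 2
Round 3: Dunmere=14 Elkhorn=31 Ironridge=12 Juniper=16 → close Elkhorn (overflow 17)
  31÷3 = 10 each, +1 to first 1
Round 4: Dunmere=25 Ironridge=22 Juniper=26 → close Juniper (overflow 18)
  26÷2 = 13 each, +1 to first 0
Round 5: Dunmere=38 Ironridge=35 → close Ironridge (overflow 29)
  35÷1 = 35 each, +1 to first 0

Closure order: Cedarfen, Briarlake, Elkhorn, Juniper, Ironridge
Last habitat: Dunmere with 73 animals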